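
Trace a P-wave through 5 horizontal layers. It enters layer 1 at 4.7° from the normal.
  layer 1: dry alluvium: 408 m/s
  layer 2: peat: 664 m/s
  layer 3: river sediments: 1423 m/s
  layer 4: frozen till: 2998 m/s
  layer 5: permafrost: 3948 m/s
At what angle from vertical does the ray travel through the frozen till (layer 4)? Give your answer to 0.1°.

37.0°

Snell's law across each interface conserves sin θ / V, so sin θ_4 = V_4·sin θ₁/V₁.
sin θ_4 = 2998 × sin 4.7° / 408 = 0.6021.
θ_4 = 37.02° from the vertical.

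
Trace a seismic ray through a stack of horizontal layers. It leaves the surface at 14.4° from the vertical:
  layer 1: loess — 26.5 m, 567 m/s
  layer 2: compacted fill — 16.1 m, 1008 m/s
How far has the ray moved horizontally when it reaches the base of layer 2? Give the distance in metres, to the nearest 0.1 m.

Apply Snell's law at each interface; in layer i the horizontal offset is hᵢ·tan θᵢ.
Layer 1: θ = 14.40°; offset = 26.5·tan 14.40° = 6.804 m.
Layer 2: sin θ = 1008·sin 14.4°/567 = 0.4421, θ = 26.24°; offset = 16.1·tan 26.24° = 7.936 m.
Total horizontal offset = 14.740 m.

14.7 m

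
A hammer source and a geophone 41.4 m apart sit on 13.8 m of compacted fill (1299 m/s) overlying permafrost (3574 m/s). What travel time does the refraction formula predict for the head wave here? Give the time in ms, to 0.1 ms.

t = x/V₂ + 2h·√(V₂²−V₁²)/(V₁V₂).
√(V₂²−V₁²) = √(3574²−1299²) = 3329.6 m/s; delay term = 2·13.8·3329.6/(1299·3574) = 0.01979 s.
t = 41.4/3574 + 0.01979 = 0.03138 s.

31.4 ms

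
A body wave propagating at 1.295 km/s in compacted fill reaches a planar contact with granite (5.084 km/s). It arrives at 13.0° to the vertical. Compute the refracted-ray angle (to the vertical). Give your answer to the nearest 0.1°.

62.0°

Snell's law: sin θ₂ = (V₂/V₁)·sin θ₁ = (5.084/1.295)·sin 13.0° = 0.8831.
θ₂ = arcsin 0.8831 = 62.02° from the normal.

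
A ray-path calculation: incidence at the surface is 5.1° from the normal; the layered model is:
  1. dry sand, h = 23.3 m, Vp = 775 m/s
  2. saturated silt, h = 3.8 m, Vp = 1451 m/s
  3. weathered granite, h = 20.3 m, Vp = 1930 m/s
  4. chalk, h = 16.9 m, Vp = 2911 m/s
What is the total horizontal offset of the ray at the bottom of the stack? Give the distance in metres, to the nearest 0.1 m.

13.3 m

Ray parameter p = sin 5.1° / 775 m/s = 1.1470e-04 s/m.
Layer 1: θ = 5.10°; offset = 23.3·tan 5.10° = 2.079 m.
Layer 2: sin θ = p·1451 = 0.1664 → θ = 9.58°; offset = 3.8·tan 9.58° = 0.641 m.
Layer 3: sin θ = p·1930 = 0.2214 → θ = 12.79°; offset = 20.3·tan 12.79° = 4.608 m.
Layer 4: sin θ = p·2911 = 0.3339 → θ = 19.51°; offset = 16.9·tan 19.51° = 5.986 m.
Summing the layer offsets gives 13.316 m.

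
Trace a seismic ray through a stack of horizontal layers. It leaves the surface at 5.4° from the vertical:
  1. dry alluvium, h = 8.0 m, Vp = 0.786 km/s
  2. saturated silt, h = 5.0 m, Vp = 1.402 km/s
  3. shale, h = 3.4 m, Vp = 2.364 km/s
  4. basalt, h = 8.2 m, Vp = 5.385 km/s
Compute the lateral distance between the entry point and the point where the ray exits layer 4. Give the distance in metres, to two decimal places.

Apply Snell's law at each interface; in layer i the horizontal offset is hᵢ·tan θᵢ.
Layer 1: θ = 5.40°; offset = 8.0·tan 5.40° = 0.7562 m.
Layer 2: sin θ = 1.402·sin 5.4°/0.786 = 0.1679, θ = 9.66°; offset = 5.0·tan 9.66° = 0.8514 m.
Layer 3: sin θ = 2.364·sin 5.4°/0.786 = 0.2830, θ = 16.44°; offset = 3.4·tan 16.44° = 1.0034 m.
Layer 4: sin θ = 5.385·sin 5.4°/0.786 = 0.6447, θ = 40.15°; offset = 8.2·tan 40.15° = 6.9165 m.
Total horizontal offset = 9.5275 m.

9.53 m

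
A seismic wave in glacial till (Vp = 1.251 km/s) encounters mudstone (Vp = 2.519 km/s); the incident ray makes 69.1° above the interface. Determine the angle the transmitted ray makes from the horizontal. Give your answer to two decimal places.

44.08°

Angle from the normal: 90° − 69.1° = 20.9°.
sin θ₁/V₁ = sin θ₂/V₂ ⇒ sin θ₂ = 2.519·sin 20.9°/1.251 = 2.519·0.3567/1.251 = 0.7183.
θ₂ = arcsin 0.7183 = 45.92° from the normal.
From the interface: 90° − 45.92° = 44.08°.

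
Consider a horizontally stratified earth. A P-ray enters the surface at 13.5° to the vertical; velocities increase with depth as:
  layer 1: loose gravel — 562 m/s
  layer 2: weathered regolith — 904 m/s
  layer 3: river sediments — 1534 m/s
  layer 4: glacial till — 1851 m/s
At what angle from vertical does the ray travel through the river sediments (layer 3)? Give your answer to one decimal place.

Ray parameter p = sin 13.5° / 562 = 4.1538e-04 s/m.
sin θ_3 = p·V_3 = 4.1538e-04 × 1534 = 0.6372.
θ_3 = arcsin 0.6372 = 39.58°.

39.6°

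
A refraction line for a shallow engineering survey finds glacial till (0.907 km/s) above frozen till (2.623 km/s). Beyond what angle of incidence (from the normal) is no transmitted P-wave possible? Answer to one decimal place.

20.2°

At critical incidence the refracted ray runs along the interface (θ₂ = 90°), so sin θ_c = V₁/V₂.
θ_c = arcsin(0.907/2.623) = arcsin 0.3458 = 20.23°.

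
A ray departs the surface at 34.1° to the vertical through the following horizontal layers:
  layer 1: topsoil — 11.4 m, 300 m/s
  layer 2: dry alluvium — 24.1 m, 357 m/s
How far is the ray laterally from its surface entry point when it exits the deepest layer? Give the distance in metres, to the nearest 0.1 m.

29.3 m

Apply Snell's law at each interface; in layer i the horizontal offset is hᵢ·tan θᵢ.
Layer 1: θ = 34.10°; offset = 11.4·tan 34.10° = 7.718 m.
Layer 2: sin θ = 357·sin 34.1°/300 = 0.6672, θ = 41.85°; offset = 24.1·tan 41.85° = 21.584 m.
Total horizontal offset = 29.303 m.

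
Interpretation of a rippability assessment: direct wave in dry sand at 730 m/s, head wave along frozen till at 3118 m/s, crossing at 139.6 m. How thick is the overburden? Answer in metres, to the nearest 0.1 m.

h = (x_cross/2)·√((V₂−V₁)/(V₂+V₁)).
(V₂−V₁)/(V₂+V₁) = (3118−730)/(3118+730) = 0.6206; √ = 0.7878.
h = (139.6/2)·0.7878 = 54.99 m.

55.0 m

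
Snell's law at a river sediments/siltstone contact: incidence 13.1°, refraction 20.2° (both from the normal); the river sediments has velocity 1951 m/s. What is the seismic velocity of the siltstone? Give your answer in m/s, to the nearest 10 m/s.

sin 13.1° = 0.2267; sin 20.2° = 0.3453.
V₂ = V₁·(sin θ₂/sin θ₁) = 1951·(0.3453/0.2267) = 2972.30 m/s.

2970 m/s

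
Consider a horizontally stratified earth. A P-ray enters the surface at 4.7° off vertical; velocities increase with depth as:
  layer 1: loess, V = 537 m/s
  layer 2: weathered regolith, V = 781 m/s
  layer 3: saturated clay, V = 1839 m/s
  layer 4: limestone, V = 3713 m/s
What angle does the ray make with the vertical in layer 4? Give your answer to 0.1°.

Ray parameter p = sin 4.7° / 537 = 1.5259e-04 s/m.
sin θ_4 = p·V_4 = 1.5259e-04 × 3713 = 0.5666.
θ_4 = 34.51° from the vertical.

34.5°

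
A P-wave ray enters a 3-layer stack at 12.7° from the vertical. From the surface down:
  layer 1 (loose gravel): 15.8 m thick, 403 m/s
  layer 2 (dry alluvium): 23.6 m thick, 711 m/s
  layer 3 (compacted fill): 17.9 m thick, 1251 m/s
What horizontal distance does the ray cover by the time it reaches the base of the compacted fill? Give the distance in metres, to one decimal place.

p = sin θ₁/V₁ = sin 12.7°/403 = 5.4552e-04 s/m is conserved through the stack.
Layer 1: θ = 12.70°; offset = 15.8·tan 12.70° = 3.561 m.
Layer 2: sin θ = p·711 = 0.3879 → θ = 22.82°; offset = 23.6·tan 22.82° = 9.931 m.
Layer 3: sin θ = p·1251 = 0.6825 → θ = 43.04°; offset = 17.9·tan 43.04° = 16.713 m.
Total horizontal offset = 30.205 m.

30.2 m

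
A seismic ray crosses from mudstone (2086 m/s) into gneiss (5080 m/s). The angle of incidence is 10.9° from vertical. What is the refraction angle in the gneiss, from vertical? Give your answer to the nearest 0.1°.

Snell's law: sin θ₂ = (V₂/V₁)·sin θ₁ = (5080/2086)·sin 10.9° = 0.4605.
θ₂ = sin⁻¹(0.4605) = 27.42° (from vertical).

27.4°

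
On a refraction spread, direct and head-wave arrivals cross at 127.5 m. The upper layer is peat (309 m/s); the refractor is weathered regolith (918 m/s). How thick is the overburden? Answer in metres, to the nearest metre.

45 m

x_cross = 2h·√((V₂+V₁)/(V₂−V₁)) → h = x_cross / (2·√((V₂+V₁)/(V₂−V₁))).
√((V₂+V₁)/(V₂−V₁)) = √((918+309)/(918−309)) = 1.4194.
h = 127.5 / (2·1.4194) = 44.91 m.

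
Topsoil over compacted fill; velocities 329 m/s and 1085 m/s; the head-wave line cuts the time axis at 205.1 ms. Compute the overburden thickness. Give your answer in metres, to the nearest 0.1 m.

35.4 m

θ_c = arcsin(329/1085) = 17.65°; cos θ_c = 0.9529.
tᵢ = 2h cos θ_c/V₁ ⇒ h = tᵢ·V₁/(2 cos θ_c) = 0.2051·329/(2·0.9529) = 35.41 m.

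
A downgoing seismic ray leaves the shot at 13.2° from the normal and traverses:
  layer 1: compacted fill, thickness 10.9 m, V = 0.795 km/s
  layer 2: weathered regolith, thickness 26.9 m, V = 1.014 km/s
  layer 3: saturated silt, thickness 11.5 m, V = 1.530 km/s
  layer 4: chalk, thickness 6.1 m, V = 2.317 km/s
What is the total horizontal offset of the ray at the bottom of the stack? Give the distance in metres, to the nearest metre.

22 m

p = sin θ₁/V₁ = sin 13.2°/0.795 = 2.8723e-01 s/km is conserved through the stack.
Layer 1: θ = 13.20°; offset = 10.9·tan 13.20° = 2.557 m.
Layer 2: sin θ = p·1.014 = 0.2913 → θ = 16.93°; offset = 26.9·tan 16.93° = 8.190 m.
Layer 3: sin θ = p·1.530 = 0.4395 → θ = 26.07°; offset = 11.5·tan 26.07° = 5.626 m.
Layer 4: sin θ = p·2.317 = 0.6655 → θ = 41.72°; offset = 6.1·tan 41.72° = 5.439 m.
Summing the layer offsets gives 21.812 m.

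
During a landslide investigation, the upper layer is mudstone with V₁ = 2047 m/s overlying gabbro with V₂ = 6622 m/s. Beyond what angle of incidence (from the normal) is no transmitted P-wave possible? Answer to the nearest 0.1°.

At critical incidence the refracted ray runs along the interface (θ₂ = 90°), so sin θ_c = V₁/V₂.
θ_c = arcsin(2047/6622) = arcsin 0.3091 = 18.01°.

18.0°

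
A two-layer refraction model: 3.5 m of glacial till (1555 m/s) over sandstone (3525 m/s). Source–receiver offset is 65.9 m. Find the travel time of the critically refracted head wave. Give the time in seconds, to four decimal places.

t = x/V₂ + 2h·√(V₂²−V₁²)/(V₁V₂).
√(V₂²−V₁²) = √(3525²−1555²) = 3163.5 m/s; delay term = 2·3.5·3163.5/(1555·3525) = 0.00404 s.
t = 65.9/3525 + 0.00404 = 0.02273 s.

0.0227 s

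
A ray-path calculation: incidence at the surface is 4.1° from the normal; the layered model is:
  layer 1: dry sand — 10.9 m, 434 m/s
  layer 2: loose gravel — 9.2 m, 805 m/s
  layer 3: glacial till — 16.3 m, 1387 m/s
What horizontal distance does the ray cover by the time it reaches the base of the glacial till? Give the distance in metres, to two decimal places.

Apply Snell's law at each interface; in layer i the horizontal offset is hᵢ·tan θᵢ.
Layer 1: θ = 4.10°; offset = 10.9·tan 4.10° = 0.7813 m.
Layer 2: sin θ = 805·sin 4.1°/434 = 0.1326, θ = 7.62°; offset = 9.2·tan 7.62° = 1.2309 m.
Layer 3: sin θ = 1387·sin 4.1°/434 = 0.2285, θ = 13.21°; offset = 16.3·tan 13.21° = 3.8257 m.
Σ offsets = 5.8379 m.

5.84 m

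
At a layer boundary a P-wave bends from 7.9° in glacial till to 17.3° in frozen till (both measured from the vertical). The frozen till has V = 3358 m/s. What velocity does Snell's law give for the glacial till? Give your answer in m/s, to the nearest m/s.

1552 m/s

Snell's law: sin 7.9°/V₁ = sin 17.3°/V₂.
V₁ = V₂·sin 7.9°/sin 17.3° = 3358 × 0.4622 = 1552.04 m/s.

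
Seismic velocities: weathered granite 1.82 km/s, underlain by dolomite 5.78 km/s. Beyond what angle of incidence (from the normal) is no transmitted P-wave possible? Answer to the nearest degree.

At critical incidence the refracted ray runs along the interface (θ₂ = 90°), so sin θ_c = V₁/V₂.
θ_c = arcsin(1.82/5.78) = arcsin 0.3149 = 18.35°.

18°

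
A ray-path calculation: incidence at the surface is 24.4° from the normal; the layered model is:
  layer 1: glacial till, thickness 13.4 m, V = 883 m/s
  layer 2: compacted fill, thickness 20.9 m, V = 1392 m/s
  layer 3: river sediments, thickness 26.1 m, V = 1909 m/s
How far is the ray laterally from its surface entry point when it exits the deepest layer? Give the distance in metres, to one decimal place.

Ray parameter p = sin 24.4° / 883 m/s = 4.6784e-04 s/m.
Layer 1: θ = 24.40°; offset = 13.4·tan 24.40° = 6.079 m.
Layer 2: sin θ = p·1392 = 0.6512 → θ = 40.63°; offset = 20.9·tan 40.63° = 17.936 m.
Layer 3: sin θ = p·1909 = 0.8931 → θ = 63.27°; offset = 26.1·tan 63.27° = 51.819 m.
Summing the layer offsets gives 75.833 m.

75.8 m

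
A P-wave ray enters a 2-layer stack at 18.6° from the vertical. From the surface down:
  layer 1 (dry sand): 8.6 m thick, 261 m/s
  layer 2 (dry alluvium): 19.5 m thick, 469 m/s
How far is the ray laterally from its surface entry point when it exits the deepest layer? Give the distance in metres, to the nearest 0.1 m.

16.5 m

Apply Snell's law at each interface; in layer i the horizontal offset is hᵢ·tan θᵢ.
Layer 1: θ = 18.60°; offset = 8.6·tan 18.60° = 2.894 m.
Layer 2: sin θ = 469·sin 18.6°/261 = 0.5731, θ = 34.97°; offset = 19.5·tan 34.97° = 13.639 m.
Σ offsets = 16.533 m.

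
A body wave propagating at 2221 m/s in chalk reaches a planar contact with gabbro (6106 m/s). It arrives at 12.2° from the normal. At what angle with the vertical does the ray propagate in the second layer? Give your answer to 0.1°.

Snell's law: sin θ₂ = (V₂/V₁)·sin θ₁ = (6106/2221)·sin 12.2° = 0.5810.
θ₂ = arcsin 0.5810 = 35.52° from the normal.

35.5°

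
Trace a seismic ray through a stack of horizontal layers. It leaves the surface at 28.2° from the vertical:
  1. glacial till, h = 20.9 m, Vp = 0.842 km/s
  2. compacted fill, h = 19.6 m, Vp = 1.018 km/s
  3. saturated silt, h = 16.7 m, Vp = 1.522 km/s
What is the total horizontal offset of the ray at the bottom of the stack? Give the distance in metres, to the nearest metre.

p = sin θ₁/V₁ = sin 28.2°/0.842 = 5.6122e-01 s/km is conserved through the stack.
Layer 1: θ = 28.20°; offset = 20.9·tan 28.20° = 11.206 m.
Layer 2: sin θ = p·1.018 = 0.5713 → θ = 34.84°; offset = 19.6·tan 34.84° = 13.644 m.
Layer 3: sin θ = p·1.522 = 0.8542 → θ = 58.67°; offset = 16.7·tan 58.67° = 27.434 m.
Total horizontal offset = 52.284 m.

52 m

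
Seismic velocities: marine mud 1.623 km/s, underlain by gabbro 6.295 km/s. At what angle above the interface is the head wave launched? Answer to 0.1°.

75.1°

At critical incidence the refracted ray runs along the interface (θ₂ = 90°), so sin θ_c = V₁/V₂.
θ_c = arcsin(1.623/6.295) = arcsin 0.2578 = 14.94°.
Measured from the interface: 90° − 14.94° = 75.06°.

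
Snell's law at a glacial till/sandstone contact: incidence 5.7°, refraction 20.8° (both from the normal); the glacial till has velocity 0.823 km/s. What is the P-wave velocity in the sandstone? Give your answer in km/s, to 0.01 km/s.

2.94 km/s

Snell's law: sin 5.7°/V₁ = sin 20.8°/V₂.
V₂ = V₁·sin 20.8°/sin 5.7° = 0.823 × 3.5754 = 2.94 km/s.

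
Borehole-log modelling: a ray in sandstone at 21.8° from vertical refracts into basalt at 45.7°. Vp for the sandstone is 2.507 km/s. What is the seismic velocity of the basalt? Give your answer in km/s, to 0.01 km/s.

4.83 km/s

sin 21.8° = 0.3714; sin 45.7° = 0.7157.
V₂ = V₁·(sin θ₂/sin θ₁) = 2.507·(0.7157/0.3714) = 4.83 km/s.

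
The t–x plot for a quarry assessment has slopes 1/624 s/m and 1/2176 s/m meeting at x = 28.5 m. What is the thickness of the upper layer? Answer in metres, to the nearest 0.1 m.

h = (x_cross/2)·√((V₂−V₁)/(V₂+V₁)).
(V₂−V₁)/(V₂+V₁) = (2176−624)/(2176+624) = 0.5543; √ = 0.7445.
h = (28.5/2)·0.7445 = 10.61 m.

10.6 m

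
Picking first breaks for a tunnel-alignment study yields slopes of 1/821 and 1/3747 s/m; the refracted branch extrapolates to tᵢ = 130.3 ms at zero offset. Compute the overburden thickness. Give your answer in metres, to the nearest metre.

h = tᵢ·V₁·V₂ / (2·√(V₂²−V₁²)).
√(V₂²−V₁²) = √(3747² − 821²) = 3655.9 m/s.
h = 0.1303 s × 821 × 3747 / (2 × 3655.9) = 54.82 m.

55 m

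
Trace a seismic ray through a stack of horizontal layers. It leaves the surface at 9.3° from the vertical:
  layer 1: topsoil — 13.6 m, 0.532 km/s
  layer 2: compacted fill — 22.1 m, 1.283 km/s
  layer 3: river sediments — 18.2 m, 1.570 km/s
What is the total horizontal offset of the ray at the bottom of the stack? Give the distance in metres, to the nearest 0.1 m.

21.5 m

Ray parameter p = sin 9.3° / 0.532 km/s = 3.0377e-01 s/km.
Layer 1: θ = 9.30°; offset = 13.6·tan 9.30° = 2.227 m.
Layer 2: sin θ = p·1.283 = 0.3897 → θ = 22.94°; offset = 22.1·tan 22.94° = 9.353 m.
Layer 3: sin θ = p·1.570 = 0.4769 → θ = 28.48°; offset = 18.2·tan 28.48° = 9.875 m.
Summing the layer offsets gives 21.455 m.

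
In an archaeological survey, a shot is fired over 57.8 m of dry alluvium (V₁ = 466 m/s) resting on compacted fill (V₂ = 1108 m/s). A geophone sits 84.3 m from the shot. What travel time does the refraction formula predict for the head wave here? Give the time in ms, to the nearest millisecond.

θ_c = arcsin(V₁/V₂) = arcsin(466/1108) = 24.87°, cos θ_c = 0.9073.
Intercept time tᵢ = 2h cos θ_c / V₁ = 2·57.8·0.9073/466 = 0.22506 s.
t = x/V₂ + tᵢ = 84.3/1108 + 0.22506 = 0.30114 s.

301 ms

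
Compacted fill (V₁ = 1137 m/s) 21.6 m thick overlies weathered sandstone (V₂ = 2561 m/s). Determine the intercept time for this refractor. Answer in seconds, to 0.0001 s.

tᵢ = 2h·√(V₂²−V₁²)/(V₁V₂).
√(V₂²−V₁²) = √(2561²−1137²) = 2294.8 m/s.
tᵢ = 2·21.6·2294.8/(1137·2561) = 0.03404 s.

0.0340 s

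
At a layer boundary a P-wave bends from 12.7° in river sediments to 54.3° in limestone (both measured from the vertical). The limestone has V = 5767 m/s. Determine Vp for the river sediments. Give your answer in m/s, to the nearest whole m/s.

1561 m/s

Snell's law: sin 12.7°/V₁ = sin 54.3°/V₂.
V₁ = V₂·sin 12.7°/sin 54.3° = 5767 × 0.2707 = 1561.23 m/s.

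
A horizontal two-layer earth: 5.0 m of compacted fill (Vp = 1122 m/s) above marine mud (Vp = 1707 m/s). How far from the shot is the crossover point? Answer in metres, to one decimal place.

x_cross = 2h·√((V₂+V₁)/(V₂−V₁)).
(V₂+V₁)/(V₂−V₁) = (1707+1122)/(1707−1122) = 4.8359; √ = 2.1991.
x_cross = 2·5.0·2.1991 = 21.99 m.

22.0 m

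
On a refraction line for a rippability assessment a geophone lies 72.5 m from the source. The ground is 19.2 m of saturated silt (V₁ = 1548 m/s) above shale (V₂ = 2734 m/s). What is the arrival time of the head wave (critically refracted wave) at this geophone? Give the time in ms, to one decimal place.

47.0 ms

t = x/V₂ + 2h·√(V₂²−V₁²)/(V₁V₂).
√(V₂²−V₁²) = √(2734²−1548²) = 2253.5 m/s; delay term = 2·19.2·2253.5/(1548·2734) = 0.02045 s.
t = 72.5/2734 + 0.02045 = 0.04696 s.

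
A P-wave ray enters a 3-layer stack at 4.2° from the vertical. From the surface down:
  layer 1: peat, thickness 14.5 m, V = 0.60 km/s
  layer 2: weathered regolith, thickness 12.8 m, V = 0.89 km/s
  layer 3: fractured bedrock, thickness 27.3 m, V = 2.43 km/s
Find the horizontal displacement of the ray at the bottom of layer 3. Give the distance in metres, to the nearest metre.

Ray parameter p = sin 4.2° / 0.60 km/s = 1.2206e-01 s/km.
Layer 1: θ = 4.20°; offset = 14.5·tan 4.20° = 1.065 m.
Layer 2: sin θ = p·0.89 = 0.1086 → θ = 6.24°; offset = 12.8·tan 6.24° = 1.399 m.
Layer 3: sin θ = p·2.43 = 0.2966 → θ = 17.25°; offset = 27.3·tan 17.25° = 8.479 m.
Total horizontal offset = 10.943 m.

11 m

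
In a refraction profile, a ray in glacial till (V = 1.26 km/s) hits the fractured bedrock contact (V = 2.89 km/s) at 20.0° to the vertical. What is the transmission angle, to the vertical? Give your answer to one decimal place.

Snell's law: sin θ₂ = (V₂/V₁)·sin θ₁ = (2.89/1.26)·sin 20.0° = 0.7845.
θ₂ = sin⁻¹(0.7845) = 51.67° (from vertical).

51.7°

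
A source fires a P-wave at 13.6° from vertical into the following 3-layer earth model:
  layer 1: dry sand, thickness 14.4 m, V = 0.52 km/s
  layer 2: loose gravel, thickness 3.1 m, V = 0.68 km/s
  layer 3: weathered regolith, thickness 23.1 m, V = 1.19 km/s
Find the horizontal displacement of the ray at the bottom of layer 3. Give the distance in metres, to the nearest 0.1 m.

19.2 m

Ray parameter p = sin 13.6° / 0.52 km/s = 4.5220e-01 s/km.
Layer 1: θ = 13.60°; offset = 14.4·tan 13.60° = 3.484 m.
Layer 2: sin θ = p·0.68 = 0.3075 → θ = 17.91°; offset = 3.1·tan 17.91° = 1.002 m.
Layer 3: sin θ = p·1.19 = 0.5381 → θ = 32.56°; offset = 23.1·tan 32.56° = 14.748 m.
Summing the layer offsets gives 19.233 m.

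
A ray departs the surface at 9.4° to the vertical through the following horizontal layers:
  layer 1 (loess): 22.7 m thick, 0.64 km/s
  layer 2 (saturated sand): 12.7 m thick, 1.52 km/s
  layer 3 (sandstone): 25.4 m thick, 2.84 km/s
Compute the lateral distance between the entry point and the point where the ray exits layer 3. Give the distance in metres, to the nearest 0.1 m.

35.8 m

Apply Snell's law at each interface; in layer i the horizontal offset is hᵢ·tan θᵢ.
Layer 1: θ = 9.40°; offset = 22.7·tan 9.40° = 3.758 m.
Layer 2: sin θ = 1.52·sin 9.4°/0.64 = 0.3879, θ = 22.82°; offset = 12.7·tan 22.82° = 5.345 m.
Layer 3: sin θ = 2.84·sin 9.4°/0.64 = 0.7248, θ = 46.45°; offset = 25.4·tan 46.45° = 26.718 m.
Total horizontal offset = 35.821 m.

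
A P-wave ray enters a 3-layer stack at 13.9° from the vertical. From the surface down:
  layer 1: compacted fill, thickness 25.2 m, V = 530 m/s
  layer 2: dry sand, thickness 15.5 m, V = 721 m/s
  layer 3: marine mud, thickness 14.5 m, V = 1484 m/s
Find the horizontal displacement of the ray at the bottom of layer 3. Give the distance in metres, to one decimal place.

24.8 m

Ray parameter p = sin 13.9° / 530 m/s = 4.5326e-04 s/m.
Layer 1: θ = 13.90°; offset = 25.2·tan 13.90° = 6.236 m.
Layer 2: sin θ = p·721 = 0.3268 → θ = 19.07°; offset = 15.5·tan 19.07° = 5.360 m.
Layer 3: sin θ = p·1484 = 0.6726 → θ = 42.27°; offset = 14.5·tan 42.27° = 13.181 m.
Summing the layer offsets gives 24.777 m.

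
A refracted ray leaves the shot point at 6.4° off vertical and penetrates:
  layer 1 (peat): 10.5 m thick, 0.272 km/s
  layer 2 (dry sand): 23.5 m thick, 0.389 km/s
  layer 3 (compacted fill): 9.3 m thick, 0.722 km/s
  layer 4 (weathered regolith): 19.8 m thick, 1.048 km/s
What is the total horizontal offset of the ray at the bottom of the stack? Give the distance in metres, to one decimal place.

17.3 m

Apply Snell's law at each interface; in layer i the horizontal offset is hᵢ·tan θᵢ.
Layer 1: θ = 6.40°; offset = 10.5·tan 6.40° = 1.178 m.
Layer 2: sin θ = 0.389·sin 6.4°/0.272 = 0.1594, θ = 9.17°; offset = 23.5·tan 9.17° = 3.795 m.
Layer 3: sin θ = 0.722·sin 6.4°/0.272 = 0.2959, θ = 17.21°; offset = 9.3·tan 17.21° = 2.881 m.
Layer 4: sin θ = 1.048·sin 6.4°/0.272 = 0.4295, θ = 25.43°; offset = 19.8·tan 25.43° = 9.416 m.
Σ offsets = 17.270 m.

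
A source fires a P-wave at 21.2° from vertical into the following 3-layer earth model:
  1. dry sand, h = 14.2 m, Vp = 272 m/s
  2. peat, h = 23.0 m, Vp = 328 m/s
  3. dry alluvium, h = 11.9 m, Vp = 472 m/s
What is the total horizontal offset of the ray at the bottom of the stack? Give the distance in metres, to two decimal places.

p = sin θ₁/V₁ = sin 21.2°/272 = 1.3295e-03 s/m is conserved through the stack.
Layer 1: θ = 21.20°; offset = 14.2·tan 21.20° = 5.5078 m.
Layer 2: sin θ = p·328 = 0.4361 → θ = 25.85°; offset = 23.0·tan 25.85° = 11.1453 m.
Layer 3: sin θ = p·472 = 0.6275 → θ = 38.87°; offset = 11.9·tan 38.87° = 9.5910 m.
Σ offsets = 26.2442 m.

26.24 m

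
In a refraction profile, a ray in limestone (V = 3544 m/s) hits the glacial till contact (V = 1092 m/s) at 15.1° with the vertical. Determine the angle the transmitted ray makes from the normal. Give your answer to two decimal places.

4.60°

Snell's law: sin θ₂ = (V₂/V₁)·sin θ₁ = (1092/3544)·sin 15.1° = 0.0803.
θ₂ = arcsin 0.0803 = 4.60° from the normal.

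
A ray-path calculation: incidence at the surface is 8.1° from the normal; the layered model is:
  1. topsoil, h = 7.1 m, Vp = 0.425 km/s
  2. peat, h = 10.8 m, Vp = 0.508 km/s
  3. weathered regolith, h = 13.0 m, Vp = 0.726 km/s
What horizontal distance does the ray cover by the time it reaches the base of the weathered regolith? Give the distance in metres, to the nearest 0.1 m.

Apply Snell's law at each interface; in layer i the horizontal offset is hᵢ·tan θᵢ.
Layer 1: θ = 8.10°; offset = 7.1·tan 8.10° = 1.010 m.
Layer 2: sin θ = 0.508·sin 8.1°/0.425 = 0.1684, θ = 9.70°; offset = 10.8·tan 9.70° = 1.845 m.
Layer 3: sin θ = 0.726·sin 8.1°/0.425 = 0.2407, θ = 13.93°; offset = 13.0·tan 13.93° = 3.224 m.
Total horizontal offset = 6.080 m.

6.1 m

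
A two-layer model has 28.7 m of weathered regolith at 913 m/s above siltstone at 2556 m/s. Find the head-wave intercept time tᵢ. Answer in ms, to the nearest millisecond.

θ_c = arcsin(V₁/V₂) = arcsin(913/2556) = 20.93°; cos θ_c = 0.9340.
tᵢ = 2h·cos θ_c / V₁ = 2·28.7·0.9340 / 913 = 0.05872 s.

59 ms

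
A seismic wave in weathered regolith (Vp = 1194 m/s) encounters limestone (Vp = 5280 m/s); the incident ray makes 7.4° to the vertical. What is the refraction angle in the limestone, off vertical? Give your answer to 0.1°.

34.7°

Snell's law: sin θ₂ = (V₂/V₁)·sin θ₁ = (5280/1194)·sin 7.4° = 0.5695.
θ₂ = sin⁻¹(0.5695) = 34.72° (from vertical).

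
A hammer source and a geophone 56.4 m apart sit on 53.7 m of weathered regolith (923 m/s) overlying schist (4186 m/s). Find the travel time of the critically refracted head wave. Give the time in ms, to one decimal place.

127.0 ms

t = x/V₂ + 2h·√(V₂²−V₁²)/(V₁V₂).
√(V₂²−V₁²) = √(4186²−923²) = 4083.0 m/s; delay term = 2·53.7·4083.0/(923·4186) = 0.11350 s.
t = 56.4/4186 + 0.11350 = 0.12697 s.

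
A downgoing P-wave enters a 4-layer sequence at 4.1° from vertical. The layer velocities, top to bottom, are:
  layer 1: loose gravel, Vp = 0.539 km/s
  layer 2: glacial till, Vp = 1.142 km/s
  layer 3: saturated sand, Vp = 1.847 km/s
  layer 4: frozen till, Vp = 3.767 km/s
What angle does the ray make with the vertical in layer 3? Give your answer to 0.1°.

Ray parameter p = sin 4.1° / 0.539 = 1.3265e-01 s/km.
sin θ_3 = p·V_3 = 1.3265e-01 × 1.847 = 0.2450.
θ_3 = 14.18° from the vertical.

14.2°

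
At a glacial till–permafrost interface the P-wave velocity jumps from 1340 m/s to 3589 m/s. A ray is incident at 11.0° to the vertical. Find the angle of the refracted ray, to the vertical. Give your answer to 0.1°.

30.7°

Snell's law: sin θ₂ = (V₂/V₁)·sin θ₁ = (3589/1340)·sin 11.0° = 0.5111.
θ₂ = sin⁻¹(0.5111) = 30.73° (from vertical).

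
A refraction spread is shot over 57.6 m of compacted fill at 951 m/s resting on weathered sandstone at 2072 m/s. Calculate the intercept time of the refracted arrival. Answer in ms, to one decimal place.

θ_c = arcsin(V₁/V₂) = arcsin(951/2072) = 27.32°; cos θ_c = 0.8884.
tᵢ = 2h·cos θ_c / V₁ = 2·57.6·0.8884 / 951 = 0.10762 s.

107.6 ms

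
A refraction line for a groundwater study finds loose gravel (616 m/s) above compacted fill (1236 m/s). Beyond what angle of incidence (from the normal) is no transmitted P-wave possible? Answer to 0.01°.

29.89°

At critical incidence the refracted ray runs along the interface (θ₂ = 90°), so sin θ_c = V₁/V₂.
θ_c = arcsin(616/1236) = arcsin 0.4984 = 29.89°.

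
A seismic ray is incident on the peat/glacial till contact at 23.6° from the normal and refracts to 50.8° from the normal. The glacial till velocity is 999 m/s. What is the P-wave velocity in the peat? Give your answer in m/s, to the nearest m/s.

sin 23.6° = 0.4003; sin 50.8° = 0.7749.
V₁ = V₂·(sin θ₁/sin θ₂) = 999·(0.4003/0.7749) = 516.10 m/s.

516 m/s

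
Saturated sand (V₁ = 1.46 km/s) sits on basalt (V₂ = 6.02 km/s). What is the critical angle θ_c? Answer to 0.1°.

Critical incidence: sin θ_c = V₁/V₂ = 1.46/6.02 = 0.2425.
θ_c = arcsin 0.2425 = 14.04°.

14.0°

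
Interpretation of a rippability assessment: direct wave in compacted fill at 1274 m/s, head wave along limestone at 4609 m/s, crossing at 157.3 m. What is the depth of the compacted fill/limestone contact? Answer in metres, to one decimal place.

h = (x_cross/2)·√((V₂−V₁)/(V₂+V₁)).
(V₂−V₁)/(V₂+V₁) = (4609−1274)/(4609+1274) = 0.5669; √ = 0.7529.
h = (157.3/2)·0.7529 = 59.22 m.

59.2 m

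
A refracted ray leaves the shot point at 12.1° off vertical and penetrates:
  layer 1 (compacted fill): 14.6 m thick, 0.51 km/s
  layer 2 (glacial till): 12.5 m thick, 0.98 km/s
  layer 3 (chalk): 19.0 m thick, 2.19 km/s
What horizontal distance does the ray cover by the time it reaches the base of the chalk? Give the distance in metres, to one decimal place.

Ray parameter p = sin 12.1° / 0.51 km/s = 4.1102e-01 s/km.
Layer 1: θ = 12.10°; offset = 14.6·tan 12.10° = 3.130 m.
Layer 2: sin θ = p·0.98 = 0.4028 → θ = 23.75°; offset = 12.5·tan 23.75° = 5.501 m.
Layer 3: sin θ = p·2.19 = 0.9001 → θ = 64.17°; offset = 19.0·tan 64.17° = 39.259 m.
Σ offsets = 47.890 m.

47.9 m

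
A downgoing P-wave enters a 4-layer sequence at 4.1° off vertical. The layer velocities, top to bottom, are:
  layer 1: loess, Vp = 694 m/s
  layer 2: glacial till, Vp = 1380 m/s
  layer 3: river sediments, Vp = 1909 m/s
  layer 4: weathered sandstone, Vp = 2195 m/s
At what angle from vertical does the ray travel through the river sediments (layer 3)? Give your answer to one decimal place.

11.3°

Ray parameter p = sin 4.1° / 694 = 1.0302e-04 s/m.
sin θ_3 = p·V_3 = 1.0302e-04 × 1909 = 0.1967.
θ_3 = arcsin 0.1967 = 11.34°.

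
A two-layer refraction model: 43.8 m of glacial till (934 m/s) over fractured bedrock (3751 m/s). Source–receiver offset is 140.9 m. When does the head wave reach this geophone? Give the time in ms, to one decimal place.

128.4 ms

t = x/V₂ + 2h·√(V₂²−V₁²)/(V₁V₂).
√(V₂²−V₁²) = √(3751²−934²) = 3632.9 m/s; delay term = 2·43.8·3632.9/(934·3751) = 0.09084 s.
t = 140.9/3751 + 0.09084 = 0.12840 s.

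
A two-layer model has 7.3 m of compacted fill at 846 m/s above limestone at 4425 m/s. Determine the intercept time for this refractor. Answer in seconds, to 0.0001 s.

0.0169 s

tᵢ = 2h·√(V₂²−V₁²)/(V₁V₂).
√(V₂²−V₁²) = √(4425²−846²) = 4343.4 m/s.
tᵢ = 2·7.3·4343.4/(846·4425) = 0.01694 s.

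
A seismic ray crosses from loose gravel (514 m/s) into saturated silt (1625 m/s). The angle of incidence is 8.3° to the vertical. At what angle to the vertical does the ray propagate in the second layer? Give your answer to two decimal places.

sin θ₁/V₁ = sin θ₂/V₂ ⇒ sin θ₂ = 1625·sin 8.3°/514 = 1625·0.1444/514 = 0.4564.
θ₂ = arcsin 0.4564 = 27.15° from the normal.

27.15°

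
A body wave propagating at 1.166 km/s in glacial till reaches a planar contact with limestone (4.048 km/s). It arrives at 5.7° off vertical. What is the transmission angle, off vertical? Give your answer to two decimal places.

Snell's law: sin θ₂ = (V₂/V₁)·sin θ₁ = (4.048/1.166)·sin 5.7° = 0.3448.
θ₂ = sin⁻¹(0.3448) = 20.17° (from vertical).

20.17°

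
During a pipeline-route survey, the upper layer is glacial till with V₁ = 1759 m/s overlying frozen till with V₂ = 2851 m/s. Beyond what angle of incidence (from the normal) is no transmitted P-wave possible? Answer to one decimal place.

At critical incidence the refracted ray runs along the interface (θ₂ = 90°), so sin θ_c = V₁/V₂.
θ_c = arcsin(1759/2851) = arcsin 0.6170 = 38.10°.

38.1°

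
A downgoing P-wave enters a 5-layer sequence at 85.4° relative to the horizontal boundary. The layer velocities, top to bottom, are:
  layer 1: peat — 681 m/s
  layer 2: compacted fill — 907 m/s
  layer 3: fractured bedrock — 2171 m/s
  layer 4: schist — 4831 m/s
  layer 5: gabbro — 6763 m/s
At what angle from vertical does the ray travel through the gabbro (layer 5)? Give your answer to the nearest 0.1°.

From the normal: θ₁ = 90° − 85.4° = 4.6°.
Ray parameter p = sin 4.6° / 681 = 1.1777e-04 s/m.
sin θ_5 = p·V_5 = 1.1777e-04 × 6763 = 0.7965.
θ_5 = 52.79° from the vertical.

52.8°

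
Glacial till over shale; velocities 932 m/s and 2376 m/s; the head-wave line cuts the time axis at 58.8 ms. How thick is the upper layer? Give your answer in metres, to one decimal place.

29.8 m

h = tᵢ·V₁·V₂ / (2·√(V₂²−V₁²)).
√(V₂²−V₁²) = √(2376² − 932²) = 2185.6 m/s.
h = 0.0588 s × 932 × 2376 / (2 × 2185.6) = 29.79 m.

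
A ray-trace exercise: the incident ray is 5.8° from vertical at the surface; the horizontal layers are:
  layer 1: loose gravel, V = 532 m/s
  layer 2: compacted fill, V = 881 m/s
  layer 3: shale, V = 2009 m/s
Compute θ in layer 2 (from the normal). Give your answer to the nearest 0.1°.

Ray parameter p = sin 5.8° / 532 = 1.8996e-04 s/m.
sin θ_2 = p·V_2 = 1.8996e-04 × 881 = 0.1674.
θ_2 = 9.63° from the vertical.

9.6°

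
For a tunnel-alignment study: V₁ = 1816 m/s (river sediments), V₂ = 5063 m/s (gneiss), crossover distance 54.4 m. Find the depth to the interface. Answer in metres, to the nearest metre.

19 m

x_cross = 2h·√((V₂+V₁)/(V₂−V₁)) → h = x_cross / (2·√((V₂+V₁)/(V₂−V₁))).
√((V₂+V₁)/(V₂−V₁)) = √((5063+1816)/(5063−1816)) = 1.4555.
h = 54.4 / (2·1.4555) = 18.69 m.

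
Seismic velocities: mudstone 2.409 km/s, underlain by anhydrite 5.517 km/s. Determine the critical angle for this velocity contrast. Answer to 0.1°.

25.9°

Critical incidence: sin θ_c = V₁/V₂ = 2.409/5.517 = 0.4367.
θ_c = arcsin 0.4367 = 25.89°.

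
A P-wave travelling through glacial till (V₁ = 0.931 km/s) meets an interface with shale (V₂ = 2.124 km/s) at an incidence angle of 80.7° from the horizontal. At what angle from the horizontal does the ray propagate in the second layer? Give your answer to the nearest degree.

68°

Angle from the normal: 90° − 80.7° = 9.3°.
sin θ₁/V₁ = sin θ₂/V₂ ⇒ sin θ₂ = 2.124·sin 9.3°/0.931 = 2.124·0.1616/0.931 = 0.3687.
θ₂ = sin⁻¹(0.3687) = 21.63° (from vertical).
From the interface: 90° − 21.63° = 68.37°.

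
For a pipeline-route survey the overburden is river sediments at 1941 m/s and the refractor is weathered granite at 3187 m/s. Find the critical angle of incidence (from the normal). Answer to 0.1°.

Critical incidence: sin θ_c = V₁/V₂ = 1941/3187 = 0.6090.
θ_c = arcsin 0.6090 = 37.52°.

37.5°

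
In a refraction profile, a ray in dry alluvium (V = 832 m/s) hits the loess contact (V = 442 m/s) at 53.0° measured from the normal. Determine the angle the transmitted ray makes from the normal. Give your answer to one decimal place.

25.1°

Snell's law: sin θ₂ = (V₂/V₁)·sin θ₁ = (442/832)·sin 53.0° = 0.4243.
θ₂ = arcsin 0.4243 = 25.10° from the normal.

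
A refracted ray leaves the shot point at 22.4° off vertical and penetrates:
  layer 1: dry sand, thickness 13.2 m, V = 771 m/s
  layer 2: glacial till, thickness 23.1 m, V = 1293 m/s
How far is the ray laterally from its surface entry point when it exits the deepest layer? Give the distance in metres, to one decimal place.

p = sin θ₁/V₁ = sin 22.4°/771 = 4.9425e-04 s/m is conserved through the stack.
Layer 1: θ = 22.40°; offset = 13.2·tan 22.40° = 5.441 m.
Layer 2: sin θ = p·1293 = 0.6391 → θ = 39.72°; offset = 23.1·tan 39.72° = 19.193 m.
Summing the layer offsets gives 24.634 m.

24.6 m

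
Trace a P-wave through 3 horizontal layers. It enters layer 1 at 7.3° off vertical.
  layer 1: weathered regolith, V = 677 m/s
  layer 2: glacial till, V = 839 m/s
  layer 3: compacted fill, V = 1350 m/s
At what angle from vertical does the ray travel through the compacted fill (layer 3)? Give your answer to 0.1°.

Ray parameter p = sin 7.3° / 677 = 1.8769e-04 s/m.
sin θ_3 = p·V_3 = 1.8769e-04 × 1350 = 0.2534.
θ_3 = arcsin 0.2534 = 14.68°.

14.7°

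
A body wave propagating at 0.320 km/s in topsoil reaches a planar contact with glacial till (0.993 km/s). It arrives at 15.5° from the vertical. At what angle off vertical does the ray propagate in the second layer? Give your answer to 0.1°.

56.0°

Snell's law: sin θ₂ = (V₂/V₁)·sin θ₁ = (0.993/0.320)·sin 15.5° = 0.8293.
θ₂ = sin⁻¹(0.8293) = 56.02° (from vertical).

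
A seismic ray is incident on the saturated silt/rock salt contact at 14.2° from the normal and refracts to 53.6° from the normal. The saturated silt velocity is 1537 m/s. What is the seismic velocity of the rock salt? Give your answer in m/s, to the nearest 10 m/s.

5040 m/s

sin 14.2° = 0.2453; sin 53.6° = 0.8049.
V₂ = V₁·(sin θ₂/sin θ₁) = 1537·(0.8049/0.2453) = 5043.15 m/s.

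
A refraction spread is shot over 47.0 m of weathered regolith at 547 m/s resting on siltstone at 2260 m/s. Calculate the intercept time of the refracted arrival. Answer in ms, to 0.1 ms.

θ_c = arcsin(V₁/V₂) = arcsin(547/2260) = 14.01°; cos θ_c = 0.9703.
tᵢ = 2h·cos θ_c / V₁ = 2·47.0·0.9703 / 547 = 0.16674 s.

166.7 ms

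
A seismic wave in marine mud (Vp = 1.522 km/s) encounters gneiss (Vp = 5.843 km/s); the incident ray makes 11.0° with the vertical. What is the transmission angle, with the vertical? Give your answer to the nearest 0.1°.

47.1°

Snell's law: sin θ₂ = (V₂/V₁)·sin θ₁ = (5.843/1.522)·sin 11.0° = 0.7325.
θ₂ = sin⁻¹(0.7325) = 47.10° (from vertical).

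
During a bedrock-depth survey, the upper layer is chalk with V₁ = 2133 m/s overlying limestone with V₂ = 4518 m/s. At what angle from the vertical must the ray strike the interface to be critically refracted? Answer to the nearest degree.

28°

At critical incidence the refracted ray runs along the interface (θ₂ = 90°), so sin θ_c = V₁/V₂.
θ_c = arcsin(2133/4518) = arcsin 0.4721 = 28.17°.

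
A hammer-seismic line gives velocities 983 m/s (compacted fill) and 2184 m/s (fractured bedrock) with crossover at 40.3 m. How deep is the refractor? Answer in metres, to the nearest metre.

12 m

x_cross = 2h·√((V₂+V₁)/(V₂−V₁)) → h = x_cross / (2·√((V₂+V₁)/(V₂−V₁))).
√((V₂+V₁)/(V₂−V₁)) = √((2184+983)/(2184−983)) = 1.6239.
h = 40.3 / (2·1.6239) = 12.41 m.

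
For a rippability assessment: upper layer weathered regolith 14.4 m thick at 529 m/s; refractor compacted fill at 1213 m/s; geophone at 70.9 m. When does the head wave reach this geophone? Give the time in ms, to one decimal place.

t = x/V₂ + 2h·√(V₂²−V₁²)/(V₁V₂).
√(V₂²−V₁²) = √(1213²−529²) = 1091.6 m/s; delay term = 2·14.4·1091.6/(529·1213) = 0.04899 s.
t = 70.9/1213 + 0.04899 = 0.10744 s.

107.4 ms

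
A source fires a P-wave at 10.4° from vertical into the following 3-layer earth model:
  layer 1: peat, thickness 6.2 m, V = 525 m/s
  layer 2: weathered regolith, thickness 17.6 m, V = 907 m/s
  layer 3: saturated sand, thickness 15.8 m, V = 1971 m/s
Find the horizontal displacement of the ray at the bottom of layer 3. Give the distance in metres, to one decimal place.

21.5 m

Apply Snell's law at each interface; in layer i the horizontal offset is hᵢ·tan θᵢ.
Layer 1: θ = 10.40°; offset = 6.2·tan 10.40° = 1.138 m.
Layer 2: sin θ = 907·sin 10.4°/525 = 0.3119, θ = 18.17°; offset = 17.6·tan 18.17° = 5.777 m.
Layer 3: sin θ = 1971·sin 10.4°/525 = 0.6777, θ = 42.67°; offset = 15.8·tan 42.67° = 14.562 m.
Σ offsets = 21.477 m.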